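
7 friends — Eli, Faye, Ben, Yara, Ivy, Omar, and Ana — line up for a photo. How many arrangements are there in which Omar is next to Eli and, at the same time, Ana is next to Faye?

Treat {Omar,Eli} as one block (2 orders) and {Ana,Faye} as another (2 orders).
That leaves 5 units to arrange: 2 × 2 × 5! = 4 × 120 = 480.

480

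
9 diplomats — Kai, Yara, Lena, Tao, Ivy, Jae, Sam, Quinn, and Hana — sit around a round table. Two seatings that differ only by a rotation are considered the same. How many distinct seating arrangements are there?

40320

Fix one person's seat to break rotational symmetry; the remaining 8 people can be arranged in (8)! = 40320 ways.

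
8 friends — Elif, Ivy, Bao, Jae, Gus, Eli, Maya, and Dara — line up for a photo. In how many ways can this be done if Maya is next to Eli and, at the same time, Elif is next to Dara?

Treat {Maya,Eli} as one block (2 orders) and {Elif,Dara} as another (2 orders).
That leaves 6 units to arrange: 2 × 2 × 6! = 4 × 720 = 2880.

2880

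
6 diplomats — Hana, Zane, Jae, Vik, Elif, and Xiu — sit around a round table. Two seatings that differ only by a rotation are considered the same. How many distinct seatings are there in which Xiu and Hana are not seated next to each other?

72

Without the restriction there are (5)! = 120 seatings.
Seatings with Xiu beside Hana: treat them as a block with 2 internal orders, giving 2 × (4)! = 48.
Subtracting, 120 − 48 = 72.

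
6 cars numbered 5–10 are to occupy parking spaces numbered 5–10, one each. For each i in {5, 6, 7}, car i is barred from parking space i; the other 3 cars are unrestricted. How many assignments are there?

Let Aᵢ (for i ∈ {5, 6, 7}) be the placements that put car i in its forbidden parking space. Any j of these fix j positions, leaving (6−j)! ways to fill the rest, and there are C(3,j) ways to pick which j.
By inclusion–exclusion, the number of valid placements is Σ_{j=0}^{3} (−1)^j C(3,j)·(6−j)!.
Computing: 720 − 360 + 72 − 6 = 426.

426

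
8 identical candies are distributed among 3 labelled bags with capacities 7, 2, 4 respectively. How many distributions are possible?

Without the upper bounds there are C(10,2) = 45 ways to split 8 among 3 bags.
Subtract solutions that violate a single cap (substitute x_i' = x_i − (cap_i+1)): x_1 ≥ 8 gives C(2,2) = 1; x_2 ≥ 3 gives C(7,2) = 21; x_3 ≥ 5 gives C(5,2) = 10. Together 32.
Add back pairs where two caps are both exceeded: 0 + 0 + 1 = 1.
By inclusion–exclusion the count is 45 − 32 + 1 = 14.

14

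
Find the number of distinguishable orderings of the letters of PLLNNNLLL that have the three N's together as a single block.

42

Treat the 3 copies of N as a single block. The multiset to arrange is then {NNN, L, L, L, L, L, P}, 7 items in all.
That gives (7)!/(5!) = 42 arrangements.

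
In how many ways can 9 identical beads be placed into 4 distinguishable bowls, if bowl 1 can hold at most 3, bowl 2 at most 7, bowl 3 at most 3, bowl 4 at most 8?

Ignoring the caps, the number of non-negative solutions to x_1+…+x_4 = 9 is C(12,3) = 220.
Subtract solutions that violate a single cap (substitute x_i' = x_i − (cap_i+1)): x_1 ≥ 4 gives C(8,3) = 56; x_2 ≥ 8 gives C(4,3) = 4; x_3 ≥ 4 gives C(8,3) = 56; x_4 ≥ 9 gives C(3,3) = 1. Together 117.
Add back pairs where two caps are both exceeded: 0 + 4 + 0 + 0 + 0 + 0 = 4.
By inclusion–exclusion the count is 220 − 117 + 4 = 107.

107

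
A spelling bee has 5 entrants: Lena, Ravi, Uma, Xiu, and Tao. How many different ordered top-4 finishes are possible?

120

There are 5 choices for 1st place, 4 for 2nd, and so on down to 2 for position 4.
That gives 5 × 4 × 3 × 2 = 120.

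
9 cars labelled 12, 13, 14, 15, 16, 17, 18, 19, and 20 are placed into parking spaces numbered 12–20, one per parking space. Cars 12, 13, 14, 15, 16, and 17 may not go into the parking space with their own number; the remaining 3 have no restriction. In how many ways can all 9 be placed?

183822

Let Aᵢ (for 12 ≤ i ≤ 17) be the placements that put car i in its forbidden parking space. Any j of these fix j positions, leaving (9−j)! ways to fill the rest, and there are C(6,j) ways to pick which j.
By inclusion–exclusion, the number of valid placements is Σ_{j=0}^{6} (−1)^j C(6,j)·(9−j)!.
Computing: 362880 − 241920 + 75600 − 14400 + 1800 − 144 + 6 = 183822.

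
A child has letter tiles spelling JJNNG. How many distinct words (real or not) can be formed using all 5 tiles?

30

JJNNG has 5 letters with J appearing twice and N appearing twice.
So there are 5! / (2!·2!) = 30 distinguishable arrangements.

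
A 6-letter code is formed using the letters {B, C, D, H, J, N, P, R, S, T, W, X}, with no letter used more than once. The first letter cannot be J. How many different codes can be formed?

609840

The first letter has 12−1 = 11 choices (anything except J).
The remaining 5 letters are filled from the other 11 symbols without repetition: 11 × 10 × 9 × 8 × 7 = 55440.
Total: 11 × 55440 = 609840.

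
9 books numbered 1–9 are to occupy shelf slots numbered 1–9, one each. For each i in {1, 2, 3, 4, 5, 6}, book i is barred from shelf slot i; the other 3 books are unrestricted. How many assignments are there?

183822

Let Aᵢ (for 1 ≤ i ≤ 6) be the placements that put book i in its forbidden shelf slot. Any j of these fix j positions, leaving (9−j)! ways to fill the rest, and there are C(6,j) ways to pick which j.
By inclusion–exclusion, the number of valid placements is Σ_{j=0}^{6} (−1)^j C(6,j)·(9−j)!.
Computing: 362880 − 241920 + 75600 − 14400 + 1800 − 144 + 6 = 183822.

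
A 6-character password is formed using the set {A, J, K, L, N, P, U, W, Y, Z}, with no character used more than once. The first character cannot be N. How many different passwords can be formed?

The first character has 10−1 = 9 choices (anything except N).
The remaining 5 characters are filled from the other 9 symbols without repetition: 9 × 8 × 7 × 6 × 5 = 15120.
Total: 9 × 15120 = 136080.

136080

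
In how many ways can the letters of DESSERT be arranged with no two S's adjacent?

900

Total arrangements of DESSERT: 7!/(2!·2!) = 1260.
Arrangements with the S's together: treat SS as one letter, giving (6)!/(2!) = 360.
Hence 1260 − 360 = 900.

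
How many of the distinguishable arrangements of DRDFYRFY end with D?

630

With the last slot taken by D, it remains to arrange the other 7 letters (RDFYRFY).
Those 7 letters have F appearing twice, R appearing twice, and Y appearing twice, giving (7)!/(2!·2!·2!) = 630.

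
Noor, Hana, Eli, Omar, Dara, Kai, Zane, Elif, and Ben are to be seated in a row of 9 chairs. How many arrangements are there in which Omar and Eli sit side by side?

Glue Omar and Eli into one block (2 internal orders), leaving 8 units to arrange in a row.
That gives 2 × 8! = 2 × 40320 = 80640.

80640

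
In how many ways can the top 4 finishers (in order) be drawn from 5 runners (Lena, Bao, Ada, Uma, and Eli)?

120

This is an ordered selection of 4 from 5: P(5,4).
That gives 5 × 4 × 3 × 2 = 120.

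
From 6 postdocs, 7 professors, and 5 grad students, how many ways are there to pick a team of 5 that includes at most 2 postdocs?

7062

Split by how many postdocs are chosen (0 through 2).
Sum: C(6,0)·C(12,5) + C(6,1)·C(12,4) + C(6,2)·C(12,3) = 792 + 2970 + 3300 = 7062.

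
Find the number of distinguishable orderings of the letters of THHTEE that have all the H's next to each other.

Treat the 2 copies of H as a single block. The multiset to arrange is then {HH, E, E, T, T}, 5 items in all.
That gives (5)!/(2!·2!) = 30 arrangements.

30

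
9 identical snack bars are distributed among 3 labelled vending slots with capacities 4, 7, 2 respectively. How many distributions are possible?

Ignoring the caps, the number of non-negative solutions to x_1+…+x_3 = 9 is C(11,2) = 55.
Subtract solutions that violate a single cap (substitute x_i' = x_i − (cap_i+1)): x_1 ≥ 5 gives C(6,2) = 15; x_2 ≥ 8 gives C(3,2) = 3; x_3 ≥ 3 gives C(8,2) = 28. Together 46.
Add back pairs where two caps are both exceeded: 0 + 3 + 0 = 3.
By inclusion–exclusion the count is 55 − 46 + 3 = 12.

12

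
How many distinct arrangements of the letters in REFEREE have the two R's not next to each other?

75

There are 7!/(4!·2!) = 105 arrangements of REFEREE in total.
Arrangements with the R's together: treat RR as one letter, giving (6)!/(4!) = 30.
Hence 105 − 30 = 75.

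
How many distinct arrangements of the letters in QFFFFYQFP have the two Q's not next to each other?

Total arrangements of QFFFFYQFP: 9!/(5!·2!) = 1512.
If the two Q's are adjacent, glue them into one block, leaving 8 items to arrange: (8)!/(5!) = 336 ways.
Subtracting, 1512 − 336 = 1176 arrangements keep the Q's apart.

1176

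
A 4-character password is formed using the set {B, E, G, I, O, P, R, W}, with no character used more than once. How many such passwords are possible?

1680

With no repetition, fill the 4 characters in order: 8 choices, then 7, down to 5.
That product is 8 × 7 × 6 × 5 = 1680.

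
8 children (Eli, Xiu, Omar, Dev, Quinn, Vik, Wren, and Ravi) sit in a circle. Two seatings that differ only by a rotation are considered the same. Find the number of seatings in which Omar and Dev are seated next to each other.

1440

Glue Omar and Dev into a block (2 internal orders). Seating 7 units around a circle gives (6)! arrangements.
So 2 × (6)! = 2 × 720 = 1440.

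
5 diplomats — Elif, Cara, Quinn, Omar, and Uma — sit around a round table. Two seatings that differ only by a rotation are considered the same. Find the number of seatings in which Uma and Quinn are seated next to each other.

12

Treat {Uma, Quinn} as one unit (2 internal orders) and seat the resulting 4 units around the table: (3)! circular arrangements.
So 2 × (3)! = 2 × 6 = 12.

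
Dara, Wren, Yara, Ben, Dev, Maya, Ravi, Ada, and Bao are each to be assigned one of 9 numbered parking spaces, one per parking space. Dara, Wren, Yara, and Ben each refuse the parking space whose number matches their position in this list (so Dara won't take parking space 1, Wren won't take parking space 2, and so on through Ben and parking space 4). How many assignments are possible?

229080

Let Aᵢ (for 1 ≤ i ≤ 4) be the placements that put person i in their forbidden parking space. Any j of these fix j positions, leaving (9−j)! ways to fill the rest, and there are C(4,j) ways to pick which j.
By inclusion–exclusion, the number of valid placements is Σ_{j=0}^{4} (−1)^j C(4,j)·(9−j)!.
Computing: 362880 − 161280 + 30240 − 2880 + 120 = 229080.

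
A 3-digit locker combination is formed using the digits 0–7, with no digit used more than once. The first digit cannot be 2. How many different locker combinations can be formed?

The first digit has 8−1 = 7 choices (anything except 2).
The remaining 2 digits are filled from the other 7 symbols without repetition: 7 × 6 = 42.
Total: 7 × 42 = 294.

294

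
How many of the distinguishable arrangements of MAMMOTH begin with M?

360

Fix M in the first position and arrange the remaining 6 letters.
Those 6 letters have M appearing twice, giving (6)!/(2!) = 360.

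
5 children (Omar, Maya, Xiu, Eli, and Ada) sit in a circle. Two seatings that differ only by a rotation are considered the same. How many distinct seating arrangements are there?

24

Seat Omar anywhere (absorbing the rotational symmetry), then permute the other 4: (4)! = 24.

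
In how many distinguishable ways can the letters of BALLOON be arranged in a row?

BALLOON has 7 letters with L appearing twice and O appearing twice.
The number of distinct arrangements is 7!/(2!·2!) = 5040/4 = 1260.

1260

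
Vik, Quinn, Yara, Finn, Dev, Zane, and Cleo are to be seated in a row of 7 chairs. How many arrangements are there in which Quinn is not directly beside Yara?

There are 7! = 5040 arrangements in all. If Quinn and Yara are adjacent, merging them into one block gives 2·(6)! = 1440 arrangements.
So 5040 − 1440 = 3600 arrangements keep them apart.

3600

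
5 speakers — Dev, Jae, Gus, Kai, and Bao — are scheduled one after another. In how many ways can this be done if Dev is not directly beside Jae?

Of the 5! = 120 arrangements, those with Dev and Jae adjacent number 2 × 4! = 48 (treat the pair as a block with 2 internal orders).
So 120 − 48 = 72 arrangements keep them apart.

72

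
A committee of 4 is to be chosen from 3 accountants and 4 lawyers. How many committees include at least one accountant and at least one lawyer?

34

Unrestricted: C(7,4) = 35 ways to pick any 4 of the 7.
Selections missing a whole group: no accountants → C(4,4) = 1; no lawyers → C(3,4) = 0.
Both groups omitted at once is impossible, so 35 − 1 = 34.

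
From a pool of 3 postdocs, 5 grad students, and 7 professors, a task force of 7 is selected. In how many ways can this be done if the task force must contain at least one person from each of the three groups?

Total 7-person selections from all 15: C(15,7) = 6435.
Subtract selections that omit an entire group: no postdocs → C(12,7) = 792; no grad students → C(10,7) = 120; no professors → C(8,7) = 8.
Add back selections omitting two groups (i.e. drawn from a single group): C(3,7) + C(5,7) + C(7,7) = 1.
By inclusion–exclusion: 6435 − 920 + 1 = 5516.

5516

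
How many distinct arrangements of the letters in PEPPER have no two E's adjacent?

40

There are 6!/(3!·2!) = 60 arrangements of PEPPER in total.
Arrangements with the E's together: treat EE as one letter, giving (5)!/(3!) = 20.
Subtracting, 60 − 20 = 40 arrangements keep the E's apart.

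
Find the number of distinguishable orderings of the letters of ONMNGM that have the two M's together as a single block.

60

Treat the 2 copies of M as a single block. The multiset to arrange is then {MM, G, N, N, O}, 5 items in all.
That gives (5)!/(2!) = 60 arrangements.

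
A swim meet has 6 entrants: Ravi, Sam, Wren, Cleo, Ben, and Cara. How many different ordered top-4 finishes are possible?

360

This is an ordered selection of 4 from 6: P(6,4).
That gives 6 × 5 × 4 × 3 = 360.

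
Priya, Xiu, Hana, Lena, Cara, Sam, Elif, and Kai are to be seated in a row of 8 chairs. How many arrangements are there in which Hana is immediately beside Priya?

Treat {Hana, Priya} as a single unit. There are 7 units to order, and the pair itself can be ordered 2 ways.
That gives 2 × 7! = 2 × 5040 = 10080.

10080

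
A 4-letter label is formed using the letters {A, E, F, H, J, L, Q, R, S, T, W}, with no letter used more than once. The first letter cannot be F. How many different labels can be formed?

7200

The first letter has 11−1 = 10 choices (anything except F).
The remaining 3 letters are filled from the other 10 symbols without repetition: 10 × 9 × 8 = 720.
Total: 10 × 720 = 7200.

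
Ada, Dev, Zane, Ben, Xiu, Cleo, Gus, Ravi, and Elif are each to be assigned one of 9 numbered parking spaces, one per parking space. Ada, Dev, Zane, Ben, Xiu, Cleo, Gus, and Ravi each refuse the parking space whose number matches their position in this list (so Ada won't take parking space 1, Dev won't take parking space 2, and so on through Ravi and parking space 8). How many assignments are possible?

148329

Let Aᵢ (for 1 ≤ i ≤ 8) be the placements that put person i in their forbidden parking space. Any j of these fix j positions, leaving (9−j)! ways to fill the rest, and there are C(8,j) ways to pick which j.
By inclusion–exclusion, the number of valid placements is Σ_{j=0}^{8} (−1)^j C(8,j)·(9−j)!.
Computing: 362880 − 322560 + 141120 − 40320 + 8400 − 1344 + 168 − 16 + 1 = 148329.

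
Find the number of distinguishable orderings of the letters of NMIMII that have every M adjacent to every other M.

20

Treat the 2 copies of M as a single block. The multiset to arrange is then {MM, I, I, I, N}, 5 items in all.
That gives (5)!/(3!) = 20 arrangements.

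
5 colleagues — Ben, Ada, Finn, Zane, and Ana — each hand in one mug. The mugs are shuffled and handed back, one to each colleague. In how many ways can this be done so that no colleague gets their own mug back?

44

This is the derangement count D_5: permutations of 5 items with no fixed point.
By inclusion–exclusion this is Σ_{j=0}^{5} (−1)^j C(5,j)·(5−j)!.
Computing: 120 − 120 + 60 − 20 + 5 − 1 = 44.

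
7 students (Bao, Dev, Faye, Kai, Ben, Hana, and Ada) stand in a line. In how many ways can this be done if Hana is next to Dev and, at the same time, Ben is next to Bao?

Treat {Hana,Dev} as one block (2 orders) and {Ben,Bao} as another (2 orders).
That leaves 5 units to arrange: 2 × 2 × 5! = 4 × 120 = 480.

480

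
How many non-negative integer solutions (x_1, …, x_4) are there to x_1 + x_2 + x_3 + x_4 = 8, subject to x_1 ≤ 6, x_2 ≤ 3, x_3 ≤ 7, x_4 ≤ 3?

91

Without the upper bounds there are C(11,3) = 165 ways to split 8 among 4 variables.
Subtract solutions that violate a single cap (substitute x_i' = x_i − (cap_i+1)): x_1 ≥ 7 gives C(4,3) = 4; x_2 ≥ 4 gives C(7,3) = 35; x_3 ≥ 8 gives C(3,3) = 1; x_4 ≥ 4 gives C(7,3) = 35. Together 75.
Add back pairs where two caps are both exceeded: 0 + 0 + 0 + 0 + 1 + 0 = 1.
By inclusion–exclusion the count is 165 − 75 + 1 = 91.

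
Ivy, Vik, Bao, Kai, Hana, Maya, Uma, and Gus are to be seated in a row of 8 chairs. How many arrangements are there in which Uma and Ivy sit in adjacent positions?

10080

Glue Uma and Ivy into one block (2 internal orders), leaving 7 units to arrange in a row.
So the count is 2·(7)! = 10080.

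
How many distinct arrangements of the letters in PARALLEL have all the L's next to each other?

Treat the 3 copies of L as a single block. The multiset to arrange is then {LLL, A, A, E, P, R}, 6 items in all.
That gives (6)!/(2!) = 360 arrangements.

360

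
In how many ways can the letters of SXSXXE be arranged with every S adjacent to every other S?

Treat the 2 copies of S as a single block. The multiset to arrange is then {SS, E, X, X, X}, 5 items in all.
That gives (5)!/(3!) = 20 arrangements.

20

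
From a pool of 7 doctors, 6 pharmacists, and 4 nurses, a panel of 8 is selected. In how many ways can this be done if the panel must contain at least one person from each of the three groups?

22813

With no constraint there are C(17,8) = 24310 possible selections.
Subtract selections that omit an entire group: no doctors → C(10,8) = 45; no pharmacists → C(11,8) = 165; no nurses → C(13,8) = 1287.
Add back selections omitting two groups (i.e. drawn from a single group): C(7,8) + C(6,8) + C(4,8) = 0.
By inclusion–exclusion: 24310 − 1497 + 0 = 22813.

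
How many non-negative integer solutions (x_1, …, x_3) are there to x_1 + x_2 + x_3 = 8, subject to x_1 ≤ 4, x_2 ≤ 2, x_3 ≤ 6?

12

Ignoring the caps, the number of non-negative solutions to x_1+…+x_3 = 8 is C(10,2) = 45.
Subtract solutions that violate a single cap (substitute x_i' = x_i − (cap_i+1)): x_1 ≥ 5 gives C(5,2) = 10; x_2 ≥ 3 gives C(7,2) = 21; x_3 ≥ 7 gives C(3,2) = 3. Together 34.
Add back pairs where two caps are both exceeded: 1 + 0 + 0 = 1.
By inclusion–exclusion the count is 45 − 34 + 1 = 12.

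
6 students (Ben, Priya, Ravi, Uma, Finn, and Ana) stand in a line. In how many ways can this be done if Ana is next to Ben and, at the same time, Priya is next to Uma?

96

Treat {Ana,Ben} as one block (2 orders) and {Priya,Uma} as another (2 orders).
That leaves 4 units to arrange: 2 × 2 × 4! = 4 × 24 = 96.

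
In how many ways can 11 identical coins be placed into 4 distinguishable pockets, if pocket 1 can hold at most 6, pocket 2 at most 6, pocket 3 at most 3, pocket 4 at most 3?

By stars and bars, unrestricted non-negative solutions to x_1+…+x_4 = 11 number C(11+3,3) = 364.
Subtract solutions that violate a single cap (substitute x_i' = x_i − (cap_i+1)): x_1 ≥ 7 gives C(7,3) = 35; x_2 ≥ 7 gives C(7,3) = 35; x_3 ≥ 4 gives C(10,3) = 120; x_4 ≥ 4 gives C(10,3) = 120. Together 310.
Add back pairs where two caps are both exceeded: 0 + 1 + 1 + 1 + 1 + 20 = 24.
By inclusion–exclusion the count is 364 − 310 + 24 = 78.

78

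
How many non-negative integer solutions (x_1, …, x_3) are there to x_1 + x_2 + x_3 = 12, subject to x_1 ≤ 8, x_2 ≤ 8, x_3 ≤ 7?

56

By stars and bars, unrestricted non-negative solutions to x_1+…+x_3 = 12 number C(12+2,2) = 91.
Subtract solutions that violate a single cap (substitute x_i' = x_i − (cap_i+1)): x_1 ≥ 9 gives C(5,2) = 10; x_2 ≥ 9 gives C(5,2) = 10; x_3 ≥ 8 gives C(6,2) = 15. Together 35.
No two caps can be exceeded simultaneously, so the pair terms are all 0.
By inclusion–exclusion the count is 91 − 35 + 0 = 56.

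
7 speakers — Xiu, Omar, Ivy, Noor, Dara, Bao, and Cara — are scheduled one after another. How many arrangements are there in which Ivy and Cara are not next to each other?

There are 7! = 5040 arrangements in all. If Ivy and Cara are adjacent, merging them into one block gives 2·(6)! = 1440 arrangements.
So 5040 − 1440 = 3600 arrangements keep them apart.

3600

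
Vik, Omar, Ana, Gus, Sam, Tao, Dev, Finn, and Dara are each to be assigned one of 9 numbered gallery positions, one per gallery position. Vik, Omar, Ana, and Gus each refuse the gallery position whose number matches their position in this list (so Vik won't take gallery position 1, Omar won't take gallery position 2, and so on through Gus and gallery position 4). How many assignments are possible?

Let Aᵢ (for 1 ≤ i ≤ 4) be the placements that put person i in their forbidden gallery position. Any j of these fix j positions, leaving (9−j)! ways to fill the rest, and there are C(4,j) ways to pick which j.
By inclusion–exclusion, the number of valid placements is Σ_{j=0}^{4} (−1)^j C(4,j)·(9−j)!.
Computing: 362880 − 161280 + 30240 − 2880 + 120 = 229080.

229080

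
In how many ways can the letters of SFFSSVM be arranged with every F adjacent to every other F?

120

Treat the 2 copies of F as a single block. The multiset to arrange is then {FF, M, S, S, S, V}, 6 items in all.
That gives (6)!/(3!) = 120 arrangements.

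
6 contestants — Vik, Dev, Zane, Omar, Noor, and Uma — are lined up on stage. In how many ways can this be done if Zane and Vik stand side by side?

Treat {Zane, Vik} as a single unit. There are 5 units to order, and the pair itself can be ordered 2 ways.
So the count is 2·(5)! = 240.

240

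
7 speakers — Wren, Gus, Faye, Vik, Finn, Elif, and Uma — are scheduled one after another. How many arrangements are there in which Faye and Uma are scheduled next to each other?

1440

Treat {Faye, Uma} as a single unit. There are 6 units to order, and the pair itself can be ordered 2 ways.
So the count is 2·(6)! = 1440.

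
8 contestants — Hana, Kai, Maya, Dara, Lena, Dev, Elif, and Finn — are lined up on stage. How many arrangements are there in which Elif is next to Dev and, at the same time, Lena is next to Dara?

Treat {Elif,Dev} as one block (2 orders) and {Lena,Dara} as another (2 orders).
That leaves 6 units to arrange: 2 × 2 × 6! = 4 × 720 = 2880.

2880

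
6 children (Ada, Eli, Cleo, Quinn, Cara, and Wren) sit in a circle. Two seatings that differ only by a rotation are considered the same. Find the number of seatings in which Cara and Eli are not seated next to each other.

72

All circular seatings of 6 people number (5)! = 120.
Those with Cara next to Eli: fuse the pair into one unit and seat 5 units around a circle — 2·(4)! = 48.
Subtracting, 120 − 48 = 72.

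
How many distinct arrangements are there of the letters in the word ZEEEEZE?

The 7 letters of ZEEEEZE have repeats: E appearing 5 times and Z appearing twice.
So there are 7! / (5!·2!) = 21 distinguishable arrangements.

21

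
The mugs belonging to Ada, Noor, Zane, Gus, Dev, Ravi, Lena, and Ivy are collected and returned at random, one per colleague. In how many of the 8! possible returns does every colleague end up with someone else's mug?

Count assignments avoiding every fixed point. For any j of the 8 colleagues fixed to their own mug, the other 8−j can be arranged in (8−j)! ways.
By inclusion–exclusion this is Σ_{j=0}^{8} (−1)^j C(8,j)·(8−j)!.
Computing: 40320 − 40320 + 20160 − 6720 + 1680 − 336 + 56 − 8 + 1 = 14833.

14833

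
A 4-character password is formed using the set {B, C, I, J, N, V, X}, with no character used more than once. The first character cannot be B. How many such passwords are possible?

720

The first character has 7−1 = 6 choices (anything except B).
The remaining 3 characters are filled from the other 6 symbols without repetition: 6 × 5 × 4 = 120.
Total: 6 × 120 = 720.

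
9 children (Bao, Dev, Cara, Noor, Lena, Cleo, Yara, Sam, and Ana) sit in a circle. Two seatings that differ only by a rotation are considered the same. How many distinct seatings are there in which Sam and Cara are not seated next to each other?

All circular seatings of 9 people number (8)! = 40320.
Those with Sam next to Cara: fuse the pair into one unit and seat 8 units around a circle — 2·(7)! = 10080.
Subtracting, 40320 − 10080 = 30240.

30240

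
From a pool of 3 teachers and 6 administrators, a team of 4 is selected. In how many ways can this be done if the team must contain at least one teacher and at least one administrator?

111

Unrestricted: C(9,4) = 126 ways to pick any 4 of the 9.
Selections missing a whole group: no teachers → C(6,4) = 15; no administrators → C(3,4) = 0.
Both groups omitted at once is impossible, so 126 − 15 = 111.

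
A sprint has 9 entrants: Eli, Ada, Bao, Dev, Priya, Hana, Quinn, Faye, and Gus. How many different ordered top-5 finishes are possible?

This is an ordered selection of 5 from 9: P(9,5).
That gives 9 × 8 × 7 × 6 × 5 = 15120.

15120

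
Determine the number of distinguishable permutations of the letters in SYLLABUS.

SYLLABUS has 8 letters with L appearing twice and S appearing twice.
Dividing 8! = 40320 by 2!·2! = 4 for the repeated letters gives 10080.

10080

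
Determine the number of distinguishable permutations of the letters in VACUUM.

Letter multiplicities in VACUUM: A×1, C×1, M×1, U×2, V×1.
The number of distinct arrangements is 6!/(2!) = 720/2 = 360.

360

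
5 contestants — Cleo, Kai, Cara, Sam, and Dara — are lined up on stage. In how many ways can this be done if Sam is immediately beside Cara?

48

Glue Sam and Cara into one block (2 internal orders), leaving 4 units to arrange in a row.
That gives 2 × 4! = 2 × 24 = 48.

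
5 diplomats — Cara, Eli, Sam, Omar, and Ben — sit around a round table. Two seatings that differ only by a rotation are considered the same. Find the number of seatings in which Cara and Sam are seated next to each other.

12

Treat {Cara, Sam} as one unit (2 internal orders) and seat the resulting 4 units around the table: (3)! circular arrangements.
So 2 × (3)! = 2 × 6 = 12.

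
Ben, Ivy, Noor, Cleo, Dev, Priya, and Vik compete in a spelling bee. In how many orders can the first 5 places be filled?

There are 7 choices for 1st place, 6 for 2nd, and so on down to 3 for position 5.
That gives 7 × 6 × 5 × 4 × 3 = 2520.

2520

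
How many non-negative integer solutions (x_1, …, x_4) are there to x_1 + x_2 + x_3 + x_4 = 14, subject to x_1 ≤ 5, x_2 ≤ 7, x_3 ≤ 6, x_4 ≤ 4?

Without the upper bounds there are C(17,3) = 680 ways to split 14 among 4 variables.
Subtract solutions that violate a single cap (substitute x_i' = x_i − (cap_i+1)): x_1 ≥ 6 gives C(11,3) = 165; x_2 ≥ 8 gives C(9,3) = 84; x_3 ≥ 7 gives C(10,3) = 120; x_4 ≥ 5 gives C(12,3) = 220. Together 589.
Add back pairs where two caps are both exceeded: 1 + 4 + 20 + 0 + 4 + 10 = 39.
By inclusion–exclusion the count is 680 − 589 + 39 = 130.

130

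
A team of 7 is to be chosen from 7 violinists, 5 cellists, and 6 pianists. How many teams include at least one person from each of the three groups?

Unrestricted: C(18,7) = 31824 ways to pick any 7 of the 18.
Selections missing a whole group: no violinists → C(11,7) = 330; no cellists → C(13,7) = 1716; no pianists → C(12,7) = 792.
Add back selections omitting two groups (i.e. drawn from a single group): C(7,7) + C(5,7) + C(6,7) = 1.
By inclusion–exclusion: 31824 − 2838 + 1 = 28987.

28987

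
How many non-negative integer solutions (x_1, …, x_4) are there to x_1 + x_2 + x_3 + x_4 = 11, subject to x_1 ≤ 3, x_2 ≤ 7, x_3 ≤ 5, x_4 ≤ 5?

120

By stars and bars, unrestricted non-negative solutions to x_1+…+x_4 = 11 number C(11+3,3) = 364.
Subtract solutions that violate a single cap (substitute x_i' = x_i − (cap_i+1)): x_1 ≥ 4 gives C(10,3) = 120; x_2 ≥ 8 gives C(6,3) = 20; x_3 ≥ 6 gives C(8,3) = 56; x_4 ≥ 6 gives C(8,3) = 56. Together 252.
Add back pairs where two caps are both exceeded: 0 + 4 + 4 + 0 + 0 + 0 = 8.
By inclusion–exclusion the count is 364 − 252 + 8 = 120.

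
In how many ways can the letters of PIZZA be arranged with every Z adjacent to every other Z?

Treat the 2 copies of Z as a single block. The multiset to arrange is then {ZZ, A, I, P}, 4 items in all.
All 4 items are distinct, so there are (4)! = 24 arrangements.

24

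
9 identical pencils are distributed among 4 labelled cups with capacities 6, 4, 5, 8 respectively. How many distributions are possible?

154

Ignoring the caps, the number of non-negative solutions to x_1+…+x_4 = 9 is C(12,3) = 220.
Subtract solutions that violate a single cap (substitute x_i' = x_i − (cap_i+1)): x_1 ≥ 7 gives C(5,3) = 10; x_2 ≥ 5 gives C(7,3) = 35; x_3 ≥ 6 gives C(6,3) = 20; x_4 ≥ 9 gives C(3,3) = 1. Together 66.
No two caps can be exceeded simultaneously, so the pair terms are all 0.
By inclusion–exclusion the count is 220 − 66 + 0 = 154.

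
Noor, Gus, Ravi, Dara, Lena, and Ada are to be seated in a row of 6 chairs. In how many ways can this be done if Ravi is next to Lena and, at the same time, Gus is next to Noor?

Treat {Ravi,Lena} as one block (2 orders) and {Gus,Noor} as another (2 orders).
That leaves 4 units to arrange: 2 × 2 × 4! = 4 × 24 = 96.

96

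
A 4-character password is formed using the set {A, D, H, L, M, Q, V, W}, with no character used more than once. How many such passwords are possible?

1680

With no repetition, fill the 4 characters in order: 8 choices, then 7, down to 5.
8 × 7 × 6 × 5 = 1680.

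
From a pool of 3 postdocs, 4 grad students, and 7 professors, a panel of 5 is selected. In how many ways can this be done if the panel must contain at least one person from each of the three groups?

1288

With no constraint there are C(14,5) = 2002 possible selections.
Subtract selections that omit an entire group: no postdocs → C(11,5) = 462; no grad students → C(10,5) = 252; no professors → C(7,5) = 21.
Add back selections omitting two groups (i.e. drawn from a single group): C(3,5) + C(4,5) + C(7,5) = 21.
By inclusion–exclusion: 2002 − 735 + 21 = 1288.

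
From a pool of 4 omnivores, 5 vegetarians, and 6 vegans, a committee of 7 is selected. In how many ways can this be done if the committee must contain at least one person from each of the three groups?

Unrestricted: C(15,7) = 6435 ways to pick any 7 of the 15.
Subtract selections that omit an entire group: no omnivores → C(11,7) = 330; no vegetarians → C(10,7) = 120; no vegans → C(9,7) = 36.
Add back selections omitting two groups (i.e. drawn from a single group): C(4,7) + C(5,7) + C(6,7) = 0.
By inclusion–exclusion: 6435 − 486 + 0 = 5949.

5949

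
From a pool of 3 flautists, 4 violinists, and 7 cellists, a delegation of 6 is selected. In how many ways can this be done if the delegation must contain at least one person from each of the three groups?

2331

With no constraint there are C(14,6) = 3003 possible selections.
Selections missing a whole group: no flautists → C(11,6) = 462; no violinists → C(10,6) = 210; no cellists → C(7,6) = 7.
Add back selections omitting two groups (i.e. drawn from a single group): C(3,6) + C(4,6) + C(7,6) = 7.
By inclusion–exclusion: 3003 − 679 + 7 = 2331.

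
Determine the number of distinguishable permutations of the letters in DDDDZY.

30

Letter multiplicities in DDDDZY: D×4, Y×1, Z×1.
So there are 6! / (4!) = 30 distinguishable arrangements.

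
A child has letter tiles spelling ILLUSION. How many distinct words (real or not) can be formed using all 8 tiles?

10080

ILLUSION has 8 letters with I appearing twice and L appearing twice.
So there are 8! / (2!·2!) = 10080 distinguishable arrangements.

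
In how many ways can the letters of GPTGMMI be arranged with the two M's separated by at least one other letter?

900

Total arrangements of GPTGMMI: 7!/(2!·2!) = 1260.
Arrangements with the M's together: treat MM as one letter, giving (6)!/(2!) = 360.
Subtracting, 1260 − 360 = 900 arrangements keep the M's apart.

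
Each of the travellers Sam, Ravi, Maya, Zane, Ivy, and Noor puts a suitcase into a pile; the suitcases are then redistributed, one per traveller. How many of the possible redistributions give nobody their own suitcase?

265

Count assignments avoiding every fixed point. For any j of the 6 travellers fixed to their own suitcase, the other 6−j can be arranged in (6−j)! ways.
By inclusion–exclusion this is Σ_{j=0}^{6} (−1)^j C(6,j)·(6−j)!.
Computing: 720 − 720 + 360 − 120 + 30 − 6 + 1 = 265.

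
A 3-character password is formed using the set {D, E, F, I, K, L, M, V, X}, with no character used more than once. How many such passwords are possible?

504

With no repetition, fill the 3 characters in order: 9 choices, then 8, down to 7.
That product is 9 × 8 × 7 = 504.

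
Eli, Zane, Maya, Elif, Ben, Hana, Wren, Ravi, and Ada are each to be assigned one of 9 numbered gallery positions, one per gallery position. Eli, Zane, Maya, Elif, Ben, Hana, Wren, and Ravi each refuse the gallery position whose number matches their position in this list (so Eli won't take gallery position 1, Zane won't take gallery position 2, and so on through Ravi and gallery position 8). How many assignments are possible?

148329

Let Aᵢ (for 1 ≤ i ≤ 8) be the placements that put person i in their forbidden gallery position. Any j of these fix j positions, leaving (9−j)! ways to fill the rest, and there are C(8,j) ways to pick which j.
By inclusion–exclusion, the number of valid placements is Σ_{j=0}^{8} (−1)^j C(8,j)·(9−j)!.
Computing: 362880 − 322560 + 141120 − 40320 + 8400 − 1344 + 168 − 16 + 1 = 148329.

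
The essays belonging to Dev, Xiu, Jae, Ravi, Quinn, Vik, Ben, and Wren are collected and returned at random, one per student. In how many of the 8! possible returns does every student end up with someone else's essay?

14833

This is the derangement count D_8: permutations of 8 items with no fixed point.
By inclusion–exclusion this is Σ_{j=0}^{8} (−1)^j C(8,j)·(8−j)!.
Computing: 40320 − 40320 + 20160 − 6720 + 1680 − 336 + 56 − 8 + 1 = 14833.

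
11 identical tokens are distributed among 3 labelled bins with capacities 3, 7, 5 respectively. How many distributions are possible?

By stars and bars, unrestricted non-negative solutions to x_1+…+x_3 = 11 number C(11+2,2) = 78.
Subtract solutions that violate a single cap (substitute x_i' = x_i − (cap_i+1)): x_1 ≥ 4 gives C(9,2) = 36; x_2 ≥ 8 gives C(5,2) = 10; x_3 ≥ 6 gives C(7,2) = 21. Together 67.
Add back pairs where two caps are both exceeded: 0 + 3 + 0 = 3.
By inclusion–exclusion the count is 78 − 67 + 3 = 14.

14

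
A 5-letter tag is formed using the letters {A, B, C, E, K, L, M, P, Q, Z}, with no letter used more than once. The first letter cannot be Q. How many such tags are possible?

The first letter has 10−1 = 9 choices (anything except Q).
The remaining 4 letters are filled from the other 9 symbols without repetition: 9 × 8 × 7 × 6 = 3024.
Total: 9 × 3024 = 27216.

27216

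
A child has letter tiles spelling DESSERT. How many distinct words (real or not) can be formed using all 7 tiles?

1260

The 7 letters of DESSERT have repeats: E appearing twice and S appearing twice.
So there are 7! / (2!·2!) = 1260 distinguishable arrangements.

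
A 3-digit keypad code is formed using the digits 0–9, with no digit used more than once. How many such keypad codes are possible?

This is a permutation of 3 out of 10: P(10,3) = 10!/7!.
That product is 10 × 9 × 8 = 720.

720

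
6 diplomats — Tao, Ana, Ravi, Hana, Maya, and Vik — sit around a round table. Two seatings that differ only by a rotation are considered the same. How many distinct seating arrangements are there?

120

Fix one person's seat to break rotational symmetry; the remaining 5 people can be arranged in (5)! = 120 ways.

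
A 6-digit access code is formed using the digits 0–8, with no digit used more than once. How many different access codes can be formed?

60480

This is a permutation of 6 out of 9: P(9,6) = 9!/3!.
9 × 8 × 7 × 6 × 5 × 4 = 60480.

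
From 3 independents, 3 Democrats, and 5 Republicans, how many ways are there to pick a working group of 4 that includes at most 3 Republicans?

325

Split by how many Republicans are chosen (0 through 3).
Sum: C(5,0)·C(6,4) + C(5,1)·C(6,3) + C(5,2)·C(6,2) + C(5,3)·C(6,1) = 15 + 100 + 150 + 60 = 325.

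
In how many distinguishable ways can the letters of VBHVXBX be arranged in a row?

The 7 letters of VBHVXBX have repeats: B appearing twice, V appearing twice, and X appearing twice.
Dividing 7! = 5040 by 2!·2!·2! = 8 for the repeated letters gives 630.

630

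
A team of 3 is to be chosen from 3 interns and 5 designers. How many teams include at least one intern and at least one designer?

Total 3-person selections from all 8: C(8,3) = 56.
Selections missing a whole group: no interns → C(5,3) = 10; no designers → C(3,3) = 1.
Both groups omitted at once is impossible, so 56 − 11 = 45.

45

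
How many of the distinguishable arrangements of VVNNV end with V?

Fix V in the last position and arrange the remaining 4 letters.
Those 4 letters have N appearing twice and V appearing twice, giving (4)!/(2!·2!) = 6.

6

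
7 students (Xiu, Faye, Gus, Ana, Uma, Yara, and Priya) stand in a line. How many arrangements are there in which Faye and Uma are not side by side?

Of the 7! = 5040 arrangements, those with Faye and Uma adjacent number 2 × 6! = 1440 (treat the pair as a block with 2 internal orders).
Complementary counting: 5040 − 1440 = 3600.

3600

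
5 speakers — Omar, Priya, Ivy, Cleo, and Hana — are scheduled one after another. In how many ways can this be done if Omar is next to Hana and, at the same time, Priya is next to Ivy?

Treat {Omar,Hana} as one block (2 orders) and {Priya,Ivy} as another (2 orders).
That leaves 3 units to arrange: 2 × 2 × 3! = 4 × 6 = 24.

24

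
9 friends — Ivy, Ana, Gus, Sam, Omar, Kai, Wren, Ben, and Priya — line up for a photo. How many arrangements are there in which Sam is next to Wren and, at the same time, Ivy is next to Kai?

Treat {Sam,Wren} as one block (2 orders) and {Ivy,Kai} as another (2 orders).
That leaves 7 units to arrange: 2 × 2 × 7! = 4 × 5040 = 20160.

20160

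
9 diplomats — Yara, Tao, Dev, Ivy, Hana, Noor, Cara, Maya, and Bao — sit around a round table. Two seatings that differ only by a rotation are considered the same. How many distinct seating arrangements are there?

40320

Seat Yara anywhere (absorbing the rotational symmetry), then permute the other 8: (8)! = 40320.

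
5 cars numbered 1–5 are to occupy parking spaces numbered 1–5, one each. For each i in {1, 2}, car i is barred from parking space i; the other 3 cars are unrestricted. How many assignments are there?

78

Let Aᵢ (for i ∈ {1, 2}) be the placements that put car i in its forbidden parking space. Any j of these fix j positions, leaving (5−j)! ways to fill the rest, and there are C(2,j) ways to pick which j.
By inclusion–exclusion, the number of valid placements is Σ_{j=0}^{2} (−1)^j C(2,j)·(5−j)!.
Computing: 120 − 48 + 6 = 78.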